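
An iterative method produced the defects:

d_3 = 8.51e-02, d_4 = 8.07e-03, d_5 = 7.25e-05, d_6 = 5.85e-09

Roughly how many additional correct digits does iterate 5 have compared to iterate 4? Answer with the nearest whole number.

2

Digits gained ≈ log₁₀(d_4/d_5) = log₁₀(8.07e-03/7.25e-05) = log₁₀(111.31) ≈ 2.047.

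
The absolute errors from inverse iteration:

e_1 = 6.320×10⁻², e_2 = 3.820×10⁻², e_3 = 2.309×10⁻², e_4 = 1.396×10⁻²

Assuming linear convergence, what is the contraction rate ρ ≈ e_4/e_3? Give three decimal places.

0.605

ρ ≈ e_4/e_3 = 1.396×10⁻²/2.309×10⁻² = 0.60459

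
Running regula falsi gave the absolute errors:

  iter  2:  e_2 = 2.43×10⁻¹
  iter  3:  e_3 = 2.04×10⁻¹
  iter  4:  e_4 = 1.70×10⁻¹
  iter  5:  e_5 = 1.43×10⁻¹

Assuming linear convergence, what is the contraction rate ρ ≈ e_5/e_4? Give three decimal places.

ρ ≈ e_5/e_4 = 1.43×10⁻¹/1.70×10⁻¹ = 0.84118

0.841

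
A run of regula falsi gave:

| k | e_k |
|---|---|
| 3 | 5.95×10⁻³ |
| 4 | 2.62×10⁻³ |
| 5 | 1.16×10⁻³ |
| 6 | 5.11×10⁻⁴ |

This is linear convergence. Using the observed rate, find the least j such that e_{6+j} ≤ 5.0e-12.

Rate ρ ≈ e_6/e_5 = 5.11×10⁻⁴/1.16×10⁻³ = 0.4405.
After j more steps, e_{6+j} ≈ 5.11×10⁻⁴·ρ^j; need ρ^j ≤ 5.0e-12/5.11×10⁻⁴ = 9.78474e-09.
j ≥ ln(9.78474e-09)/ln(0.4405) = -18.4424/-0.81984 = 22.495.
So 23 more iterations are needed.

23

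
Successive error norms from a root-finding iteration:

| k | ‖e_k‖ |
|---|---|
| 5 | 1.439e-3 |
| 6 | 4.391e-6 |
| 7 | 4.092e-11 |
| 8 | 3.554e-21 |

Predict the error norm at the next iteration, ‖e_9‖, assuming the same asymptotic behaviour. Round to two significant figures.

2.7e-41

First estimate the order: p ≈ ln(‖e_8‖/‖e_7‖) / ln(‖e_7‖/‖e_6‖) = ln(3.554e-21/4.092e-11)/ln(4.092e-11/4.391e-6) = ln(8.68524e-11)/ln(9.31906e-06) ≈ 2.0000.
Then ‖e_9‖ ≈ ‖e_8‖·(‖e_8‖/‖e_7‖)^p = 3.554e-21·(8.68524e-11)^2.0000 = 3.554e-21·7.54334e-21 ≈ 2.681e-41.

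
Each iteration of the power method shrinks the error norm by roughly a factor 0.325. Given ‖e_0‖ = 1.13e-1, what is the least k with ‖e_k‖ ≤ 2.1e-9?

After k steps, ‖e_k‖ ≈ 1.13e-1·0.325^k.
Need 0.325^k ≤ 2.1e-9/1.13e-1 = 1.85841e-08.
k ≥ ln(1.85841e-08)/ln(0.325) = -17.8010/-1.12393 = 15.838.
Smallest integer k = 16.

16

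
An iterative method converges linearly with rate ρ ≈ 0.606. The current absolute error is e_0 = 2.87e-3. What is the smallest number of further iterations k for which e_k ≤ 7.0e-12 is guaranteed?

40

After k steps, e_k ≈ 2.87e-3·0.606^k.
Need 0.606^k ≤ 7.0e-12/2.87e-3 = 2.43902e-09.
k ≥ ln(2.43902e-09)/ln(0.606) = -19.8317/-0.50088 = 39.594.
Smallest integer k = 40.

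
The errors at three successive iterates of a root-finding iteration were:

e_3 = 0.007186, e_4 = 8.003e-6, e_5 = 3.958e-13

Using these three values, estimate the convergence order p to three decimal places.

2.474

p ≈ ln(e_5/e_4) / ln(e_4/e_3)
  = ln(3.958e-13/8.003e-6) / ln(8.003e-6/0.007186)
  = ln(4.94565e-08) / ln(0.00111369)
  = -16.822172 / -6.800076 ≈ 2.473821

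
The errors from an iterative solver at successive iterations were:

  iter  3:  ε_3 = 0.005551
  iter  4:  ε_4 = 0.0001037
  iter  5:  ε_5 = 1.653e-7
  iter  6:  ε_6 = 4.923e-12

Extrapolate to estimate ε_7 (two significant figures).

2.3e-19

First estimate the order: p ≈ ln(ε_6/ε_5) / ln(ε_5/ε_4) = ln(4.923e-12/1.653e-7)/ln(1.653e-7/0.0001037) = ln(2.97822e-05)/ln(0.00159402) ≈ 1.6179.
Then ε_7 ≈ ε_6·(ε_6/ε_5)^p = 4.923e-12·(2.97822e-05)^1.6179 = 4.923e-12·4.7568e-08 ≈ 2.342e-19.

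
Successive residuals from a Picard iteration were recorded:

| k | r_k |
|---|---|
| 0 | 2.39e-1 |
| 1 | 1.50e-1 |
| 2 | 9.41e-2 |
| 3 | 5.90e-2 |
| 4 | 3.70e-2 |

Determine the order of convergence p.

Consecutive ratios: r_4/r_3 = 3.70e-2/5.90e-2 = 0.627119, r_3/r_2 = 5.90e-2/9.41e-2 = 0.626993.
p ≈ ln(0.627119)/ln(0.626993) = -0.4666/-0.4668 ≈ 1.00.
So the convergence is linear (order 1).

1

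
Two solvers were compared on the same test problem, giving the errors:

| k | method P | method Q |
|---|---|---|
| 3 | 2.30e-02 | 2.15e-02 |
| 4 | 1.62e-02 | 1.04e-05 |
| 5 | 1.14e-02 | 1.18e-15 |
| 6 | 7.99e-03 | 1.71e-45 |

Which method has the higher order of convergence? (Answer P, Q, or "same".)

Method P: p ≈ ln(7.99e-03/1.14e-02)/ln(1.14e-02/1.62e-02) ≈ 1.01.
Method Q: p ≈ ln(1.71e-45/1.18e-15)/ln(1.18e-15/1.04e-05) ≈ 3.00.
Method Q has the higher order (≈3.0 vs ≈1.0).

Q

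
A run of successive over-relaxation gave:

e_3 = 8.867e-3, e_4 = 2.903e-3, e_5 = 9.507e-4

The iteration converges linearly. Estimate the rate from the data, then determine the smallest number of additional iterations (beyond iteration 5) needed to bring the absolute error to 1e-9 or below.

13

Rate ρ ≈ e_5/e_4 = 9.507e-4/2.903e-3 = 0.3275.
After j more steps, e_{5+j} ≈ 9.507e-4·ρ^j; need ρ^j ≤ 1e-9/9.507e-4 = 1.05186e-06.
j ≥ ln(1.05186e-06)/ln(0.3275) = -13.7650/-1.11627 = 12.331.
So 13 more iterations are needed.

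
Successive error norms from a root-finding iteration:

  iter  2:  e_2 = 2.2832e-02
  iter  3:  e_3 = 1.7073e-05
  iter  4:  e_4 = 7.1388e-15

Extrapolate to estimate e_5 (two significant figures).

First estimate the order: p ≈ ln(e_4/e_3) / ln(e_3/e_2) = ln(7.1388e-15/1.7073e-05)/ln(1.7073e-05/2.2832e-02) = ln(4.18134e-10)/ln(0.000747766) ≈ 3.0000.
Then e_5 ≈ e_4·(e_4/e_3)^p = 7.1388e-15·(4.18134e-10)^3.0000 = 7.1388e-15·7.31049e-29 ≈ 5.219e-43.

5.2e-43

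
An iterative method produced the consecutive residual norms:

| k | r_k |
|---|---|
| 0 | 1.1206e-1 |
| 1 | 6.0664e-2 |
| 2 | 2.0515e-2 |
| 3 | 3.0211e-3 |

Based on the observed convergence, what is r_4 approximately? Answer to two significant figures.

First estimate the order: p ≈ ln(r_3/r_2) / ln(r_2/r_1) = ln(3.0211e-3/2.0515e-2)/ln(2.0515e-2/6.0664e-2) = ln(0.147263)/ln(0.338174) ≈ 1.7668.
Then r_4 ≈ r_3·(r_3/r_2)^p = 3.0211e-3·(0.147263)^1.7668 = 3.0211e-3·0.0338991 ≈ 0.0001024.

1.0e-4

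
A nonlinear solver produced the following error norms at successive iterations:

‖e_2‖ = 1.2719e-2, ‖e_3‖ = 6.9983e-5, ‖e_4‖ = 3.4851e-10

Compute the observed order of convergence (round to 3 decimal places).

p ≈ ln(‖e_4‖/‖e_3‖) / ln(‖e_3‖/‖e_2‖)
  = ln(3.4851e-10/6.9983e-5) / ln(6.9983e-5/1.2719e-2)
  = ln(4.97992e-06) / ln(0.00550224)
  = -12.210097 / -5.202600 ≈ 2.346922

2.347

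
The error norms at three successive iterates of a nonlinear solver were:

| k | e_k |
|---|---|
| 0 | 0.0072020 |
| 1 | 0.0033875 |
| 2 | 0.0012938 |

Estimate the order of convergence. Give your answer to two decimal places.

1.28

p ≈ ln(e_2/e_1) / ln(e_1/e_0)
  = ln(0.0012938/0.0033875) / ln(0.0033875/0.0072020)
  = ln(0.381934) / ln(0.470355)
  = -0.96251 / -0.75427 ≈ 1.27608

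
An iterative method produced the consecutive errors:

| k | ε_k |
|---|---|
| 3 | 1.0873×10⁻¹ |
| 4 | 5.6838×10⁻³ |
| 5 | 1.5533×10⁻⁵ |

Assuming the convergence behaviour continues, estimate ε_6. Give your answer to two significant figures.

First estimate the order: p ≈ ln(ε_5/ε_4) / ln(ε_4/ε_3) = ln(1.5533×10⁻⁵/5.6838×10⁻³)/ln(5.6838×10⁻³/1.0873×10⁻¹) = ln(0.00273285)/ln(0.0522744) ≈ 2.0000.
Then ε_6 ≈ ε_5·(ε_5/ε_4)^p = 1.5533×10⁻⁵·(0.00273285)^2.0000 = 1.5533×10⁻⁵·7.46847e-06 ≈ 1.16e-10.

1.2e-10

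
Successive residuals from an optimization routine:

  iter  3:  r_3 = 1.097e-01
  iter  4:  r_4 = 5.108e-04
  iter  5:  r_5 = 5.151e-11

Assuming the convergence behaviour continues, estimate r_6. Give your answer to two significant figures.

5.3e-32

First estimate the order: p ≈ ln(r_5/r_4) / ln(r_4/r_3) = ln(5.151e-11/5.108e-04)/ln(5.108e-04/1.097e-01) = ln(1.00842e-07)/ln(0.00465634) ≈ 3.0002.
Then r_6 ≈ r_5·(r_5/r_4)^p = 5.151e-11·(1.00842e-07)^3.0002 = 5.151e-11·1.02217e-21 ≈ 5.265e-32.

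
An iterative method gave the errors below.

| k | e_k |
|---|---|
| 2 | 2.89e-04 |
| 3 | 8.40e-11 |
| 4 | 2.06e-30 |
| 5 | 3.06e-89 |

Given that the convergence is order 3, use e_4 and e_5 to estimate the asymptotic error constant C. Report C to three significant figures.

C ≈ e_5 / e_4^3
  = 3.06e-89 / (2.06e-30)^3
  = 3.06e-89 / 8.74182e-90 ≈ 3.5004

3.50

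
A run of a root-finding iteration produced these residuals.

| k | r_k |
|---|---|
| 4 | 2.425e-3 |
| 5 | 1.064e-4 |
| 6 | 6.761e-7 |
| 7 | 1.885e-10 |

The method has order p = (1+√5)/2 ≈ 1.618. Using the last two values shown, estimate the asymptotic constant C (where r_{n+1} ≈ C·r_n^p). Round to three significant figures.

1.81

C ≈ r_7 / r_6^1.618
  = 1.885e-10 / (6.761e-7)^1.618
  = 1.885e-10 / 1.03982e-10 ≈ 1.8128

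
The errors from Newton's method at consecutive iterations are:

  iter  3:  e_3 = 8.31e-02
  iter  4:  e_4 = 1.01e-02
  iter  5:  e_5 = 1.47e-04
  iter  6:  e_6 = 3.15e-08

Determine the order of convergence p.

2

Consecutive ratios: e_6/e_5 = 3.15e-08/1.47e-04 = 0.000214286, e_5/e_4 = 1.47e-04/1.01e-02 = 0.0145545.
p ≈ ln(0.000214286)/ln(0.0145545) = -8.4482/-4.2299 ≈ 2.00.
So the convergence is quadratic (order 2).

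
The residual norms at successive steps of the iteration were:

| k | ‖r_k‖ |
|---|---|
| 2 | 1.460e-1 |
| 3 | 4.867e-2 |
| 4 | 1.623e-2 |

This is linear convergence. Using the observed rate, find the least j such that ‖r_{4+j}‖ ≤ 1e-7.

Rate ρ ≈ ‖r_4‖/‖r_3‖ = 1.623e-2/4.867e-2 = 0.3335.
After j more steps, ‖r_{4+j}‖ ≈ 1.623e-2·ρ^j; need ρ^j ≤ 1e-7/1.623e-2 = 6.16143e-06.
j ≥ ln(6.16143e-06)/ln(0.3335) = -11.9972/-1.09811 = 10.925.
So 11 more iterations are needed.

11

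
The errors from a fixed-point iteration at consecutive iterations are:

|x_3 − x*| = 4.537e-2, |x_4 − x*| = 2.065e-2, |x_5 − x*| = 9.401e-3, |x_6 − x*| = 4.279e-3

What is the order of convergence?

Consecutive ratios: |x_6 − x*|/|x_5 − x*| = 4.279e-3/9.401e-3 = 0.455164, |x_5 − x*|/|x_4 − x*| = 9.401e-3/2.065e-2 = 0.455254.
p ≈ ln(0.455164)/ln(0.455254) = -0.7871/-0.7869 ≈ 1.00.
So the convergence is linear (order 1).

1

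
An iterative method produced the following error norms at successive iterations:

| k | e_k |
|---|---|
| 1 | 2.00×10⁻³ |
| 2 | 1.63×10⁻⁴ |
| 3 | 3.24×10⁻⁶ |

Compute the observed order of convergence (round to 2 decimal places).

p ≈ ln(e_3/e_2) / ln(e_2/e_1)
  = ln(3.24×10⁻⁶/1.63×10⁻⁴) / ln(1.63×10⁻⁴/2.00×10⁻³)
  = ln(0.0198773) / ln(0.0815)
  = -3.91818 / -2.50715 ≈ 1.56280

1.56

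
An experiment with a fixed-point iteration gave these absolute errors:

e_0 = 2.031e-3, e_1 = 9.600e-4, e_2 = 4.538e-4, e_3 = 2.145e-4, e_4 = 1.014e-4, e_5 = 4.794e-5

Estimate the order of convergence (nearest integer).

Consecutive ratios: e_5/e_4 = 4.794e-5/1.014e-4 = 0.472781, e_4/e_3 = 1.014e-4/2.145e-4 = 0.472727.
p ≈ ln(0.472781)/ln(0.472727) = -0.7491/-0.7492 ≈ 1.00.
So the convergence is linear (order 1).

1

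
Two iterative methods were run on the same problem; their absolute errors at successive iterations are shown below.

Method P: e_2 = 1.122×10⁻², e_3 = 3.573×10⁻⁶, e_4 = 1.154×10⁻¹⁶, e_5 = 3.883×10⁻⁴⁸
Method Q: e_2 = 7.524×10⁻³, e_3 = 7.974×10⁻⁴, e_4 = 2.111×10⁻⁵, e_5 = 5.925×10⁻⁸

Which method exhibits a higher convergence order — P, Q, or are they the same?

P

Method P: p ≈ ln(3.883×10⁻⁴⁸/1.154×10⁻¹⁶)/ln(1.154×10⁻¹⁶/3.573×10⁻⁶) ≈ 3.00.
Method Q: p ≈ ln(5.925×10⁻⁸/2.111×10⁻⁵)/ln(2.111×10⁻⁵/7.974×10⁻⁴) ≈ 1.62.
Method P has the higher order (≈3.0 vs ≈1.6).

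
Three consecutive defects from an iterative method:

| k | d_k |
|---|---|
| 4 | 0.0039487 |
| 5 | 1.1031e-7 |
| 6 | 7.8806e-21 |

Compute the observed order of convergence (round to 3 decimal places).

2.887

p ≈ ln(d_6/d_5) / ln(d_5/d_4)
  = ln(7.8806e-21/1.1031e-7) / ln(1.1031e-7/0.0039487)
  = ln(7.14405e-14) / ln(2.79358e-05)
  = -30.269911 / -10.485602 ≈ 2.886807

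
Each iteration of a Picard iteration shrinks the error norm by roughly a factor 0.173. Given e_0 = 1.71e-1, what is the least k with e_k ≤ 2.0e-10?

After k steps, e_k ≈ 1.71e-1·0.173^k.
Need 0.173^k ≤ 2.0e-10/1.71e-1 = 1.16959e-09.
k ≥ ln(1.16959e-09)/ln(0.173) = -20.5666/-1.75446 = 11.722.
Smallest integer k = 12.

12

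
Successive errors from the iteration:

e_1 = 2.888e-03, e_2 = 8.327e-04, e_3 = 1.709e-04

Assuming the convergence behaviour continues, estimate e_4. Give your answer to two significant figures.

First estimate the order: p ≈ ln(e_3/e_2) / ln(e_2/e_1) = ln(1.709e-04/8.327e-04)/ln(8.327e-04/2.888e-03) = ln(0.205236)/ln(0.288331) ≈ 1.2733.
Then e_4 ≈ e_3·(e_3/e_2)^p = 1.709e-04·(0.205236)^1.2733 = 1.709e-04·0.133135 ≈ 2.275e-05.

2.3e-5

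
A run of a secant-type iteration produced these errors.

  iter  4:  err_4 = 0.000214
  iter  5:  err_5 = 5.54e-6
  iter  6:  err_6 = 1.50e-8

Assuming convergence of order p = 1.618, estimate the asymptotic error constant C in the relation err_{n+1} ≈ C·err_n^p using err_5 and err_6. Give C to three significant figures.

C ≈ err_6 / err_5^1.618
  = 1.50e-8 / (5.54e-6)^1.618
  = 1.50e-8 / 3.12607e-09 ≈ 4.7984

4.80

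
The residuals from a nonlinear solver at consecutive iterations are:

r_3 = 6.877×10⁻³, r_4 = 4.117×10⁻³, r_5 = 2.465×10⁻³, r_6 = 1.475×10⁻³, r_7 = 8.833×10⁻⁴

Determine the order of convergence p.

1

Consecutive ratios: r_7/r_6 = 8.833×10⁻⁴/1.475×10⁻³ = 0.598847, r_6/r_5 = 1.475×10⁻³/2.465×10⁻³ = 0.598377.
p ≈ ln(0.598847)/ln(0.598377) = -0.5127/-0.5135 ≈ 1.00.
So the convergence is linear (order 1).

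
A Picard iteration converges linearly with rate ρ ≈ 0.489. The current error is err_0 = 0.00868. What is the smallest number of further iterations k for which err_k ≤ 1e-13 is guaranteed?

36

After k steps, err_k ≈ 0.00868·0.489^k.
Need 0.489^k ≤ 1e-13/0.00868 = 1.15207e-11.
k ≥ ln(1.15207e-11)/ln(0.489) = -25.1869/-0.71539 = 35.207.
Smallest integer k = 36.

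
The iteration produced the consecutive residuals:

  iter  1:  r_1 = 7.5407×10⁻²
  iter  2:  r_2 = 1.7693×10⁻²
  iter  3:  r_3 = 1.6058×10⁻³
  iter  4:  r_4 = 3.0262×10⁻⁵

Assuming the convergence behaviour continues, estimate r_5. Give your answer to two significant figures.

4.2e-8

First estimate the order: p ≈ ln(r_4/r_3) / ln(r_3/r_2) = ln(3.0262×10⁻⁵/1.6058×10⁻³)/ln(1.6058×10⁻³/1.7693×10⁻²) = ln(0.0188454)/ln(0.0907591) ≈ 1.6551.
Then r_5 ≈ r_4·(r_4/r_3)^p = 3.0262×10⁻⁵·(0.0188454)^1.6551 = 3.0262×10⁻⁵·0.00139731 ≈ 4.229e-08.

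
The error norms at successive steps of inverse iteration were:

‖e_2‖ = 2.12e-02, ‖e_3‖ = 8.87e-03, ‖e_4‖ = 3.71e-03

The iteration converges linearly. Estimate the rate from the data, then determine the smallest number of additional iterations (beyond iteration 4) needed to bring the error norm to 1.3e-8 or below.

Rate ρ ≈ ‖e_4‖/‖e_3‖ = 3.71e-03/8.87e-03 = 0.4183.
After j more steps, ‖e_{4+j}‖ ≈ 3.71e-03·ρ^j; need ρ^j ≤ 1.3e-8/3.71e-03 = 3.50404e-06.
j ≥ ln(3.50404e-06)/ln(0.4183) = -12.5616/-0.87156 = 14.413.
So 15 more iterations are needed.

15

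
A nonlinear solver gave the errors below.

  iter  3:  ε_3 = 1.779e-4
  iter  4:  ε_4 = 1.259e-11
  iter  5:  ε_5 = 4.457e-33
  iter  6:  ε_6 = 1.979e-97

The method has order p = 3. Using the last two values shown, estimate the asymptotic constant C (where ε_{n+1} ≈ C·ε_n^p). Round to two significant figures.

2.2

C ≈ ε_6 / ε_5^3
  = 1.979e-97 / (4.457e-33)^3
  = 1.979e-97 / 8.85376e-98 ≈ 2.2352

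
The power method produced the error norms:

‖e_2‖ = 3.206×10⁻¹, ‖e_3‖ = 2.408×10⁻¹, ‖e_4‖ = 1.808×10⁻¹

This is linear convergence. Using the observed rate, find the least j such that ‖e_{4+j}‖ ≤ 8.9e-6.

35

Rate ρ ≈ ‖e_4‖/‖e_3‖ = 1.808×10⁻¹/2.408×10⁻¹ = 0.7508.
After j more steps, ‖e_{4+j}‖ ≈ 1.808×10⁻¹·ρ^j; need ρ^j ≤ 8.9e-6/1.808×10⁻¹ = 4.92257e-05.
j ≥ ln(4.92257e-05)/ln(0.7508) = -9.9191/-0.28662 = 34.607.
So 35 more iterations are needed.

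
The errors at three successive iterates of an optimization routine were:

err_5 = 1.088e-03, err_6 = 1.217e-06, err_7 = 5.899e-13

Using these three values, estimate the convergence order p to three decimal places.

p ≈ ln(err_7/err_6) / ln(err_6/err_5)
  = ln(5.899e-13/1.217e-06) / ln(1.217e-06/1.088e-03)
  = ln(4.84717e-07) / ln(0.00111857)
  = -14.539701 / -6.795704 ≈ 2.139543

2.140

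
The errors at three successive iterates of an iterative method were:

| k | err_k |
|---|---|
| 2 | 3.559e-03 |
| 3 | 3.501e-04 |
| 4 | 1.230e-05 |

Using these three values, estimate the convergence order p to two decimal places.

p ≈ ln(err_4/err_3) / ln(err_3/err_2)
  = ln(1.230e-05/3.501e-04) / ln(3.501e-04/3.559e-03)
  = ln(0.0351328) / ln(0.0983703)
  = -3.34862 / -2.31902 ≈ 1.44398

1.44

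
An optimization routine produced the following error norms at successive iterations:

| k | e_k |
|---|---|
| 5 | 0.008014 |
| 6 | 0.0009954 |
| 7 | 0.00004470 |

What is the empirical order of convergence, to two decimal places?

1.49

p ≈ ln(e_7/e_6) / ln(e_6/e_5)
  = ln(0.00004470/0.0009954) / ln(0.0009954/0.008014)
  = ln(0.0449066) / ln(0.124208)
  = -3.10317 / -2.08580 ≈ 1.48776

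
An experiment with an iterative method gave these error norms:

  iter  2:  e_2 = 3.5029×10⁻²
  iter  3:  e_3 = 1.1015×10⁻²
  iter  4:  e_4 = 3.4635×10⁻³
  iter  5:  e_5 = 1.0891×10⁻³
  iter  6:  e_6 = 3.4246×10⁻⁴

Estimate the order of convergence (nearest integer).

Consecutive ratios: e_6/e_5 = 3.4246×10⁻⁴/1.0891×10⁻³ = 0.314443, e_5/e_4 = 1.0891×10⁻³/3.4635×10⁻³ = 0.314451.
p ≈ ln(0.314443)/ln(0.314451) = -1.1570/-1.1569 ≈ 1.00.
So the convergence is linear (order 1).

1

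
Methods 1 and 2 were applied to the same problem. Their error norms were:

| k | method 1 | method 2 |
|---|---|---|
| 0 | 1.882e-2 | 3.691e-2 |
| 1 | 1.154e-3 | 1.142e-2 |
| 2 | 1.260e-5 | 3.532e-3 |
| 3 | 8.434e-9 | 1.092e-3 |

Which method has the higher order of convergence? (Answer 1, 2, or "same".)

1

Method 1: p ≈ ln(8.434e-9/1.260e-5)/ln(1.260e-5/1.154e-3) ≈ 1.62.
Method 2: p ≈ ln(1.092e-3/3.532e-3)/ln(3.532e-3/1.142e-2) ≈ 1.00.
Method 1 has the higher order (≈1.6 vs ≈1.0).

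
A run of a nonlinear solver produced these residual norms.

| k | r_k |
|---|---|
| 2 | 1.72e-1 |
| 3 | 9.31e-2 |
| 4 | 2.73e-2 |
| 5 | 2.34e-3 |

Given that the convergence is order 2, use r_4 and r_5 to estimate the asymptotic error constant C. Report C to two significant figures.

3.1

C ≈ r_5 / r_4^2
  = 2.34e-3 / (2.73e-2)^2
  = 2.34e-3 / 0.00074529 ≈ 3.1397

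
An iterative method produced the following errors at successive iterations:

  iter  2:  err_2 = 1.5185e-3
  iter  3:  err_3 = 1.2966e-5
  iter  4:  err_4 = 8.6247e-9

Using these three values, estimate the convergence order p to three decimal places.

p ≈ ln(err_4/err_3) / ln(err_3/err_2)
  = ln(8.6247e-9/1.2966e-5) / ln(1.2966e-5/1.5185e-3)
  = ln(0.000665178) / ln(0.00853869)
  = -7.315456 / -4.763148 ≈ 1.535845

1.536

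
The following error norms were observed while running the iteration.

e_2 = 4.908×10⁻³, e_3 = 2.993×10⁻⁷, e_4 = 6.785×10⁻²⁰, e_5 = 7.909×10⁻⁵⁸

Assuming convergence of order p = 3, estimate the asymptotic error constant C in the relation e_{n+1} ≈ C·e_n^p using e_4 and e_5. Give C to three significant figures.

2.53

C ≈ e_5 / e_4^3
  = 7.909×10⁻⁵⁸ / (6.785×10⁻²⁰)^3
  = 7.909×10⁻⁵⁸ / 3.12356e-58 ≈ 2.532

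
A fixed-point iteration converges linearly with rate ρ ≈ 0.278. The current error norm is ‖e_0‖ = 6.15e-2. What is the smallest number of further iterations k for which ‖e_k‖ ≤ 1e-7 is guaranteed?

11

After k steps, ‖e_k‖ ≈ 6.15e-2·0.278^k.
Need 0.278^k ≤ 1e-7/6.15e-2 = 1.62602e-06.
k ≥ ln(1.62602e-06)/ln(0.278) = -13.3294/-1.28013 = 10.413.
Smallest integer k = 11.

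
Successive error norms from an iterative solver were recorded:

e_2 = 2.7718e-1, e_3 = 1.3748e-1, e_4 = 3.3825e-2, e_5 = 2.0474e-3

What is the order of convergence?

Consecutive ratios: e_5/e_4 = 2.0474e-3/3.3825e-2 = 0.0605292, e_4/e_3 = 3.3825e-2/1.3748e-1 = 0.246036.
p ≈ ln(0.0605292)/ln(0.246036) = -2.8046/-1.4023 ≈ 2.00.
So the convergence is quadratic (order 2).

2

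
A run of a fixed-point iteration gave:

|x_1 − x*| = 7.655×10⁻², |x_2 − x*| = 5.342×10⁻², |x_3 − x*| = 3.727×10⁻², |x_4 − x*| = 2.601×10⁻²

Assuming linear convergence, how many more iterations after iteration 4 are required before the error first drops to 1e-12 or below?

Rate ρ ≈ |x_4 − x*|/|x_3 − x*| = 2.601×10⁻²/3.727×10⁻² = 0.6979.
After j more steps, |x_{4+j} − x*| ≈ 2.601×10⁻²·ρ^j; need ρ^j ≤ 1e-12/2.601×10⁻² = 3.84468e-11.
j ≥ ln(3.84468e-11)/ln(0.6979) = -23.9817/-0.35968 = 66.675.
So 67 more iterations are needed.

67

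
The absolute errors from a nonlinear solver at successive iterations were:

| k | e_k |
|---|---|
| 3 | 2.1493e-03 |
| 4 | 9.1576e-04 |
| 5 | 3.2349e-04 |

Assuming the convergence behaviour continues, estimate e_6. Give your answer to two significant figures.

9.1e-5

First estimate the order: p ≈ ln(e_5/e_4) / ln(e_4/e_3) = ln(3.2349e-04/9.1576e-04)/ln(9.1576e-04/2.1493e-03) = ln(0.353248)/ln(0.426074) ≈ 1.2197.
Then e_6 ≈ e_5·(e_5/e_4)^p = 3.2349e-04·(0.353248)^1.2197 = 3.2349e-04·0.281056 ≈ 9.092e-05.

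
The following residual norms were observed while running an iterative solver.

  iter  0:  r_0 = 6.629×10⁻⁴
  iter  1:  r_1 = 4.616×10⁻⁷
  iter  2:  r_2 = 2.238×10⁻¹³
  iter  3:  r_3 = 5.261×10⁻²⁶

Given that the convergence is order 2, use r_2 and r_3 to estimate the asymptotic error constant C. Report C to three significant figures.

C ≈ r_3 / r_2^2
  = 5.261×10⁻²⁶ / (2.238×10⁻¹³)^2
  = 5.261×10⁻²⁶ / 5.00864e-26 ≈ 1.0504

1.05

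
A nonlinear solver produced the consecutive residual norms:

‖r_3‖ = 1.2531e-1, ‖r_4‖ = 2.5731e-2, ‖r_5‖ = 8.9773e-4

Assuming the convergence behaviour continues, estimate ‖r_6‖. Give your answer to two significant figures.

7.3e-7

First estimate the order: p ≈ ln(‖r_5‖/‖r_4‖) / ln(‖r_4‖/‖r_3‖) = ln(8.9773e-4/2.5731e-2)/ln(2.5731e-2/1.2531e-1) = ln(0.034889)/ln(0.205339) ≈ 2.1196.
Then ‖r_6‖ ≈ ‖r_5‖·(‖r_5‖/‖r_4‖)^p = 8.9773e-4·(0.034889)^2.1196 = 8.9773e-4·0.000814859 ≈ 7.315e-07.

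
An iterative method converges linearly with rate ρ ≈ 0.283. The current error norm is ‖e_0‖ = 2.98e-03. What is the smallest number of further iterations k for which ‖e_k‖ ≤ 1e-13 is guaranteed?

20

After k steps, ‖e_k‖ ≈ 2.98e-03·0.283^k.
Need 0.283^k ≤ 1e-13/2.98e-03 = 3.3557e-11.
k ≥ ln(3.3557e-11)/ln(0.283) = -24.1178/-1.26231 = 19.106.
Smallest integer k = 20.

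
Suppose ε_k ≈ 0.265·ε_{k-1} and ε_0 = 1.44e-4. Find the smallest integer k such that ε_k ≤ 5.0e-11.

12

After k steps, ε_k ≈ 1.44e-4·0.265^k.
Need 0.265^k ≤ 5.0e-11/1.44e-4 = 3.47222e-07.
k ≥ ln(3.47222e-07)/ln(0.265) = -14.8733/-1.32803 = 11.200.
Smallest integer k = 12.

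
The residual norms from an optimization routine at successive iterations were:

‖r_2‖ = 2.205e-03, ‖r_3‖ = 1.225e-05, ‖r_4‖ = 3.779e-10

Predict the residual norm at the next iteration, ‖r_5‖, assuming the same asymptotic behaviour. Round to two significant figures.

3.6e-19

First estimate the order: p ≈ ln(‖r_4‖/‖r_3‖) / ln(‖r_3‖/‖r_2‖) = ln(3.779e-10/1.225e-05)/ln(1.225e-05/2.205e-03) = ln(3.0849e-05)/ln(0.00555556) ≈ 2.0001.
Then ‖r_5‖ ≈ ‖r_4‖·(‖r_4‖/‖r_3‖)^p = 3.779e-10·(3.0849e-05)^2.0001 = 3.779e-10·9.50673e-10 ≈ 3.593e-19.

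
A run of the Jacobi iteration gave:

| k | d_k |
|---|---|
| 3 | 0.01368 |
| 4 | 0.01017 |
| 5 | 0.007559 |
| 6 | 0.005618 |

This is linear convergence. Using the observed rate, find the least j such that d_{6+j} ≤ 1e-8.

Rate ρ ≈ d_6/d_5 = 0.005618/0.007559 = 0.7432.
After j more steps, d_{6+j} ≈ 0.005618·ρ^j; need ρ^j ≤ 1e-8/0.005618 = 1.77999e-06.
j ≥ ln(1.77999e-06)/ln(0.7432) = -13.2389/-0.29679 = 44.607.
So 45 more iterations are needed.

45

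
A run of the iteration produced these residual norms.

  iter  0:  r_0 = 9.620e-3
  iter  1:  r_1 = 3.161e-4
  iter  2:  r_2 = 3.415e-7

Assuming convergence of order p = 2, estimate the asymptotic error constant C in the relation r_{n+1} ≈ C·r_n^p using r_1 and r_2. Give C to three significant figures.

C ≈ r_2 / r_1^2
  = 3.415e-7 / (3.161e-4)^2
  = 3.415e-7 / 9.99192e-08 ≈ 3.4178

3.42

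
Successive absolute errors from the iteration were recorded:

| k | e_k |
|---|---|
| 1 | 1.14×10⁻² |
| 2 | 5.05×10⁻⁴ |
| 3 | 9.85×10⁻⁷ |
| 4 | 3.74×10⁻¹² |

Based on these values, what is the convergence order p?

Consecutive ratios: e_4/e_3 = 3.74×10⁻¹²/9.85×10⁻⁷ = 3.79695e-06, e_3/e_2 = 9.85×10⁻⁷/5.05×10⁻⁴ = 0.0019505.
p ≈ ln(3.79695e-06)/ln(0.0019505) = -12.4813/-6.2397 ≈ 2.00.
So the convergence is quadratic (order 2).

2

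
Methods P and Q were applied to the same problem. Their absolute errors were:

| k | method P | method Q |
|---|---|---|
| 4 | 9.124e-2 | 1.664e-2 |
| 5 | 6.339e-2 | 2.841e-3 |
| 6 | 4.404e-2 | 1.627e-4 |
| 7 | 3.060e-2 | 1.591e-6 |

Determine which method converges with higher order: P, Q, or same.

Method P: p ≈ ln(3.060e-2/4.404e-2)/ln(4.404e-2/6.339e-2) ≈ 1.00.
Method Q: p ≈ ln(1.591e-6/1.627e-4)/ln(1.627e-4/2.841e-3) ≈ 1.62.
Method Q has the higher order (≈1.6 vs ≈1.0).

Q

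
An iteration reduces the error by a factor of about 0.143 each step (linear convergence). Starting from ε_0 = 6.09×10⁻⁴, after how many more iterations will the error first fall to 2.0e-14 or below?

After k steps, ε_k ≈ 6.09×10⁻⁴·0.143^k.
Need 0.143^k ≤ 2.0e-14/6.09×10⁻⁴ = 3.28407e-11.
k ≥ ln(3.28407e-11)/ln(0.143) = -24.1394/-1.94491 = 12.412.
Smallest integer k = 13.

13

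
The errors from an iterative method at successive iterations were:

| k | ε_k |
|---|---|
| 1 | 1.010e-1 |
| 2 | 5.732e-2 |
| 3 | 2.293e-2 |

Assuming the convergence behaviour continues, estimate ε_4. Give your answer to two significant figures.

First estimate the order: p ≈ ln(ε_3/ε_2) / ln(ε_2/ε_1) = ln(2.293e-2/5.732e-2)/ln(5.732e-2/1.010e-1) = ln(0.400035)/ln(0.567525) ≈ 1.6174.
Then ε_4 ≈ ε_3·(ε_3/ε_2)^p = 2.293e-2·(0.400035)^1.6174 = 2.293e-2·0.227213 ≈ 0.00521.

5.2e-3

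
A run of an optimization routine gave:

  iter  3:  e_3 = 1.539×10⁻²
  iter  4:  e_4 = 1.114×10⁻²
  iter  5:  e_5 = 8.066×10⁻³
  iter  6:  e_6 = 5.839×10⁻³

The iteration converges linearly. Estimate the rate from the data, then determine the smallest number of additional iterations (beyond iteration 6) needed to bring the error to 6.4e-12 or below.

64

Rate ρ ≈ e_6/e_5 = 5.839×10⁻³/8.066×10⁻³ = 0.7239.
After j more steps, e_{6+j} ≈ 5.839×10⁻³·ρ^j; need ρ^j ≤ 6.4e-12/5.839×10⁻³ = 1.09608e-09.
j ≥ ln(1.09608e-09)/ln(0.7239) = -20.6315/-0.32310 = 63.855.
So 64 more iterations are needed.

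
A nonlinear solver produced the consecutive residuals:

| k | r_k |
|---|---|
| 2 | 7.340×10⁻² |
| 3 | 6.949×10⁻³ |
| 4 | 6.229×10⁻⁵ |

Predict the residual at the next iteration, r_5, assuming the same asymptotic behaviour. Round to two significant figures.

First estimate the order: p ≈ ln(r_4/r_3) / ln(r_3/r_2) = ln(6.229×10⁻⁵/6.949×10⁻³)/ln(6.949×10⁻³/7.340×10⁻²) = ln(0.00896388)/ln(0.094673) ≈ 2.0000.
Then r_5 ≈ r_4·(r_4/r_3)^p = 6.229×10⁻⁵·(0.00896388)^2.0000 = 6.229×10⁻⁵·8.03511e-05 ≈ 5.005e-09.

5.0e-9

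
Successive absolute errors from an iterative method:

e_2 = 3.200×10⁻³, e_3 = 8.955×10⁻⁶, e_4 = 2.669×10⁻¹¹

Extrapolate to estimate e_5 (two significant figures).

First estimate the order: p ≈ ln(e_4/e_3) / ln(e_3/e_2) = ln(2.669×10⁻¹¹/8.955×10⁻⁶)/ln(8.955×10⁻⁶/3.200×10⁻³) = ln(2.98046e-06)/ln(0.00279844) ≈ 2.1643.
Then e_5 ≈ e_4·(e_4/e_3)^p = 2.669×10⁻¹¹·(2.98046e-06)^2.1643 = 2.669×10⁻¹¹·1.09823e-12 ≈ 2.931e-23.

2.9e-23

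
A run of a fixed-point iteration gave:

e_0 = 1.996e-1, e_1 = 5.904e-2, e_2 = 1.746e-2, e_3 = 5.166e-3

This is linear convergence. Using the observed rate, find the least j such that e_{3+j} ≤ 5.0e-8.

Rate ρ ≈ e_3/e_2 = 5.166e-3/1.746e-2 = 0.2959.
After j more steps, e_{3+j} ≈ 5.166e-3·ρ^j; need ρ^j ≤ 5.0e-8/5.166e-3 = 9.67867e-06.
j ≥ ln(9.67867e-06)/ln(0.2959) = -11.5456/-1.21773 = 9.481.
So 10 more iterations are needed.

10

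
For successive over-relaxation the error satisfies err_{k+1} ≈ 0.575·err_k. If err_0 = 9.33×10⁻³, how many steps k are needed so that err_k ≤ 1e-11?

After k steps, err_k ≈ 9.33×10⁻³·0.575^k.
Need 0.575^k ≤ 1e-11/9.33×10⁻³ = 1.07181e-09.
k ≥ ln(1.07181e-09)/ln(0.575) = -20.6539/-0.55339 = 37.323.
Smallest integer k = 38.

38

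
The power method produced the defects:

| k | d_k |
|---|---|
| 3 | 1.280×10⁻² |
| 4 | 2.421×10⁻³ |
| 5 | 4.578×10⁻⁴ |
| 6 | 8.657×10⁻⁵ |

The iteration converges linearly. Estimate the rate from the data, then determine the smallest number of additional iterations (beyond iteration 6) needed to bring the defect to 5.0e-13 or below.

Rate ρ ≈ d_6/d_5 = 8.657×10⁻⁵/4.578×10⁻⁴ = 0.1891.
After j more steps, d_{6+j} ≈ 8.657×10⁻⁵·ρ^j; need ρ^j ≤ 5.0e-13/8.657×10⁻⁵ = 5.77567e-09.
j ≥ ln(5.77567e-09)/ln(0.1891) = -18.9696/-1.66548 = 11.390.
So 12 more iterations are needed.

12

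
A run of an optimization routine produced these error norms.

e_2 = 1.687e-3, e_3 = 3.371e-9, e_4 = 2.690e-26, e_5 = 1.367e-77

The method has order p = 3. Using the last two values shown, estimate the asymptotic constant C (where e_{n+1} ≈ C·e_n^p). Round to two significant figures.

0.70

C ≈ e_5 / e_4^3
  = 1.367e-77 / (2.690e-26)^3
  = 1.367e-77 / 1.94651e-77 ≈ 0.70228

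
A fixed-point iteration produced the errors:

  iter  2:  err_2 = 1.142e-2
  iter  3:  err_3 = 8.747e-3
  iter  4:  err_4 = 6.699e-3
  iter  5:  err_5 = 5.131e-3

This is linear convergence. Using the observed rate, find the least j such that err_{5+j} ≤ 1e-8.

Rate ρ ≈ err_5/err_4 = 5.131e-3/6.699e-3 = 0.7659.
After j more steps, err_{5+j} ≈ 5.131e-3·ρ^j; need ρ^j ≤ 1e-8/5.131e-3 = 1.94894e-06.
j ≥ ln(1.94894e-06)/ln(0.7659) = -13.1482/-0.26670 = 49.300.
So 50 more iterations are needed.

50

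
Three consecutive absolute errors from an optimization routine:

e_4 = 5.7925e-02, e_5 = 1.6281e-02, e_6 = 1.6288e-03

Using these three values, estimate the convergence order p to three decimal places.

1.814

p ≈ ln(e_6/e_5) / ln(e_5/e_4)
  = ln(1.6288e-03/1.6281e-02) / ln(1.6281e-02/5.7925e-02)
  = ln(0.100043) / ln(0.28107)
  = -2.302155 / -1.269152 ≈ 1.813932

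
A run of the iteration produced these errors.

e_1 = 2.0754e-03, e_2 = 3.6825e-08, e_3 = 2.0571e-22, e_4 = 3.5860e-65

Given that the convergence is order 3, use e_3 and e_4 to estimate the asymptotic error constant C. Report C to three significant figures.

C ≈ e_4 / e_3^3
  = 3.5860e-65 / (2.0571e-22)^3
  = 3.5860e-65 / 8.70495e-66 ≈ 4.1195

4.12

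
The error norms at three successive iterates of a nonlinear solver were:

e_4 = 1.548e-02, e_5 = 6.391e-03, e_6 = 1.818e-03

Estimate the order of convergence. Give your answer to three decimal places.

p ≈ ln(e_6/e_5) / ln(e_5/e_4)
  = ln(1.818e-03/6.391e-03) / ln(6.391e-03/1.548e-02)
  = ln(0.284463) / ln(0.412855)
  = -1.257152 / -0.884659 ≈ 1.421058

1.421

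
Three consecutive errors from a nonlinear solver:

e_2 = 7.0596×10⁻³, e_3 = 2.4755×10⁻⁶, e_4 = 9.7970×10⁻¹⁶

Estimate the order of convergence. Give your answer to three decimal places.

p ≈ ln(e_4/e_3) / ln(e_3/e_2)
  = ln(9.7970×10⁻¹⁶/2.4755×10⁻⁶) / ln(2.4755×10⁻⁶/7.0596×10⁻³)
  = ln(3.95758e-10) / ln(0.000350657)
  = -21.650218 / -7.955702 ≈ 2.721346

2.721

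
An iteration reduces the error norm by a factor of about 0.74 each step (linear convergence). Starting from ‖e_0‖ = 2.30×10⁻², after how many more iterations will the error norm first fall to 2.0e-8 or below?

47

After k steps, ‖e_k‖ ≈ 2.30×10⁻²·0.74^k.
Need 0.74^k ≤ 2.0e-8/2.30×10⁻² = 8.69565e-07.
k ≥ ln(8.69565e-07)/ln(0.74) = -13.9553/-0.30111 = 46.346.
Smallest integer k = 47.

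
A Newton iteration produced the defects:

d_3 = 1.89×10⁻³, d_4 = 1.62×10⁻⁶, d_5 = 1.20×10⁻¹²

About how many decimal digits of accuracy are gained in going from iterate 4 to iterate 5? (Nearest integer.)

Digits gained ≈ log₁₀(d_4/d_5) = log₁₀(1.62×10⁻⁶/1.20×10⁻¹²) = log₁₀(1.35e+06) ≈ 6.130.

6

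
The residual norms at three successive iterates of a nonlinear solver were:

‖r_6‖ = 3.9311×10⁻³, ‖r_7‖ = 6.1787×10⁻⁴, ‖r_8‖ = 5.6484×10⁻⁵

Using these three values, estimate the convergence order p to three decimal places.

p ≈ ln(‖r_8‖/‖r_7‖) / ln(‖r_7‖/‖r_6‖)
  = ln(5.6484×10⁻⁵/6.1787×10⁻⁴) / ln(6.1787×10⁻⁴/3.9311×10⁻³)
  = ln(0.0914173) / ln(0.157175)
  = -2.392321 / -1.850395 ≈ 1.292870

1.293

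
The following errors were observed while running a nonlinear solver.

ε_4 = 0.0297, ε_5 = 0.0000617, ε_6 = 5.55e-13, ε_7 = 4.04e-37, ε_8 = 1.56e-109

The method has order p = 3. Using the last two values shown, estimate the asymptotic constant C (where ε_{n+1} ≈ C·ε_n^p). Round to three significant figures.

C ≈ ε_8 / ε_7^3
  = 1.56e-109 / (4.04e-37)^3
  = 1.56e-109 / 6.59393e-110 ≈ 2.3658

2.37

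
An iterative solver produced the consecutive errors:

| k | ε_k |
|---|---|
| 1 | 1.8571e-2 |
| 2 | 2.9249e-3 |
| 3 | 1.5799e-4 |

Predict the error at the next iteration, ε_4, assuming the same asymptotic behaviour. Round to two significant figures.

First estimate the order: p ≈ ln(ε_3/ε_2) / ln(ε_2/ε_1) = ln(1.5799e-4/2.9249e-3)/ln(2.9249e-3/1.8571e-2) = ln(0.0540155)/ln(0.157498) ≈ 1.5790.
Then ε_4 ≈ ε_3·(ε_3/ε_2)^p = 1.5799e-4·(0.0540155)^1.5790 = 1.5799e-4·0.00996888 ≈ 1.575e-06.

1.6e-6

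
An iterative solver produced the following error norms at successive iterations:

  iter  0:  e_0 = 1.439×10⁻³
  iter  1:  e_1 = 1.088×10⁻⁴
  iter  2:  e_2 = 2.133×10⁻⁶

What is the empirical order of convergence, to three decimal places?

p ≈ ln(e_2/e_1) / ln(e_1/e_0)
  = ln(2.133×10⁻⁶/1.088×10⁻⁴) / ln(1.088×10⁻⁴/1.439×10⁻³)
  = ln(0.0196048) / ln(0.0756081)
  = -3.931981 / -2.582192 ≈ 1.522730

1.523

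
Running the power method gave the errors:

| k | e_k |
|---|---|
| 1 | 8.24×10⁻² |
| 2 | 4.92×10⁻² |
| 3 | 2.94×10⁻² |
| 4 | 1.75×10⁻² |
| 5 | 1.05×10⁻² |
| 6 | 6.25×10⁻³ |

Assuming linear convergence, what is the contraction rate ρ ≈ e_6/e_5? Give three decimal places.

ρ ≈ e_6/e_5 = 6.25×10⁻³/1.05×10⁻² = 0.59524

0.595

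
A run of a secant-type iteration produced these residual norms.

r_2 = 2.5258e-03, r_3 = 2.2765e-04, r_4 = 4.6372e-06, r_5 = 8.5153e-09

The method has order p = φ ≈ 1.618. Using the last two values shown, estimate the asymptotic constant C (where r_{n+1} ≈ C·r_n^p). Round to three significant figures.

3.63

C ≈ r_5 / r_4^1.618
  = 8.5153e-09 / (4.6372e-06)^1.618
  = 8.5153e-09 / 2.34424e-09 ≈ 3.6324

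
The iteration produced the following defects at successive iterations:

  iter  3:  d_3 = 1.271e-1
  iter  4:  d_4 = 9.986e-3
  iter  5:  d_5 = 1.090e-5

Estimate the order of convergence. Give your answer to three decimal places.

p ≈ ln(d_5/d_4) / ln(d_4/d_3)
  = ln(1.090e-5/9.986e-3) / ln(9.986e-3/1.271e-1)
  = ln(0.00109153) / ln(0.0785681)
  = -6.820175 / -2.543790 ≈ 2.681108

2.681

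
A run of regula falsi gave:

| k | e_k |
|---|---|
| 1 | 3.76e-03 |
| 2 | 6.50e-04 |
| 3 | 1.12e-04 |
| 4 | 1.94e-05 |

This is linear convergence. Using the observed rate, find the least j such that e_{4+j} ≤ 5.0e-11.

8

Rate ρ ≈ e_4/e_3 = 1.94e-05/1.12e-04 = 0.1732.
After j more steps, e_{4+j} ≈ 1.94e-05·ρ^j; need ρ^j ≤ 5.0e-11/1.94e-05 = 2.57732e-06.
j ≥ ln(2.57732e-06)/ln(0.1732) = -12.8688/-1.75331 = 7.340.
So 8 more iterations are needed.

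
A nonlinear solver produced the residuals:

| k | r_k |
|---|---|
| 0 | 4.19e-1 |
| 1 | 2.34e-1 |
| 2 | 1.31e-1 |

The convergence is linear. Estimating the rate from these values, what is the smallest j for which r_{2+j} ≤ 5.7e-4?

10

Rate ρ ≈ r_2/r_1 = 1.31e-1/2.34e-1 = 0.5598.
After j more steps, r_{2+j} ≈ 1.31e-1·ρ^j; need ρ^j ≤ 5.7e-4/1.31e-1 = 0.00435115.
j ≥ ln(0.00435115)/ln(0.5598) = -5.4373/-0.58018 = 9.372.
So 10 more iterations are needed.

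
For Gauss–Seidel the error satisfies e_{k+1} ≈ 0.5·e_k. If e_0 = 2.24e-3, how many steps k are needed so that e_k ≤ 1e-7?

After k steps, e_k ≈ 2.24e-3·0.5^k.
Need 0.5^k ≤ 1e-7/2.24e-3 = 4.46429e-05.
k ≥ ln(4.46429e-05)/ln(0.5) = -10.0168/-0.69315 = 14.451.
Smallest integer k = 15.

15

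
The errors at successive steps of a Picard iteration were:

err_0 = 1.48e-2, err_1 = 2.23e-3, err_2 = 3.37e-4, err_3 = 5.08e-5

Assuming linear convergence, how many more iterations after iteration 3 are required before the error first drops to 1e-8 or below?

Rate ρ ≈ err_3/err_2 = 5.08e-5/3.37e-4 = 0.1507.
After j more steps, err_{3+j} ≈ 5.08e-5·ρ^j; need ρ^j ≤ 1e-8/5.08e-5 = 0.00019685.
j ≥ ln(0.00019685)/ln(0.1507) = -8.5331/-1.89246 = 4.509.
So 5 more iterations are needed.

5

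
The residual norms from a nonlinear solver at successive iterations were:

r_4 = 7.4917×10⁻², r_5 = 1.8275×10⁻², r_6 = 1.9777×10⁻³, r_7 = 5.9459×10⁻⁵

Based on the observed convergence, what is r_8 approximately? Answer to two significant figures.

2.4e-7

First estimate the order: p ≈ ln(r_7/r_6) / ln(r_6/r_5) = ln(5.9459×10⁻⁵/1.9777×10⁻³)/ln(1.9777×10⁻³/1.8275×10⁻²) = ln(0.0300647)/ln(0.108219) ≈ 1.5760.
Then r_8 ≈ r_7·(r_7/r_6)^p = 5.9459×10⁻⁵·(0.0300647)^1.5760 = 5.9459×10⁻⁵·0.00399409 ≈ 2.375e-07.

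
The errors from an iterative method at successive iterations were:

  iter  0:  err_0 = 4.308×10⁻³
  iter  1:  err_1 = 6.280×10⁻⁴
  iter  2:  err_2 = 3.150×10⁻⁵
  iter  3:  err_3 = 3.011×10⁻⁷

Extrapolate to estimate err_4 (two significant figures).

First estimate the order: p ≈ ln(err_3/err_2) / ln(err_2/err_1) = ln(3.011×10⁻⁷/3.150×10⁻⁵)/ln(3.150×10⁻⁵/6.280×10⁻⁴) = ln(0.00955873)/ln(0.0501592) ≈ 1.5540.
Then err_4 ≈ err_3·(err_3/err_2)^p = 3.011×10⁻⁷·(0.00955873)^1.5540 = 3.011×10⁻⁷·0.000727013 ≈ 2.189e-10.

2.2e-10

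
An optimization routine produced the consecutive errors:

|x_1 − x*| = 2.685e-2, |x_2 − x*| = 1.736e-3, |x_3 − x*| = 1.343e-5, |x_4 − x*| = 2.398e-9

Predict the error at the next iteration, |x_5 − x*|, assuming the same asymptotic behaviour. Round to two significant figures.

First estimate the order: p ≈ ln(|x_4 − x*|/|x_3 − x*|) / ln(|x_3 − x*|/|x_2 − x*|) = ln(2.398e-9/1.343e-5)/ln(1.343e-5/1.736e-3) = ln(0.000178555)/ln(0.00773618) ≈ 1.7752.
Then |x_5 − x*| ≈ |x_4 − x*|·(|x_4 − x*|/|x_3 − x*|)^p = 2.398e-9·(0.000178555)^1.7752 = 2.398e-9·2.21894e-07 ≈ 5.321e-16.

5.3e-16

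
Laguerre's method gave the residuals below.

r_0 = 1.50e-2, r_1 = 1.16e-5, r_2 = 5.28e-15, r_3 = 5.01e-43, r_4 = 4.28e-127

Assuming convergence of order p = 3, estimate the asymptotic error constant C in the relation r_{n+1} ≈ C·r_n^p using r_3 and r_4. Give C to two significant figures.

C ≈ r_4 / r_3^3
  = 4.28e-127 / (5.01e-43)^3
  = 4.28e-127 / 1.25752e-127 ≈ 3.4035

3.4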